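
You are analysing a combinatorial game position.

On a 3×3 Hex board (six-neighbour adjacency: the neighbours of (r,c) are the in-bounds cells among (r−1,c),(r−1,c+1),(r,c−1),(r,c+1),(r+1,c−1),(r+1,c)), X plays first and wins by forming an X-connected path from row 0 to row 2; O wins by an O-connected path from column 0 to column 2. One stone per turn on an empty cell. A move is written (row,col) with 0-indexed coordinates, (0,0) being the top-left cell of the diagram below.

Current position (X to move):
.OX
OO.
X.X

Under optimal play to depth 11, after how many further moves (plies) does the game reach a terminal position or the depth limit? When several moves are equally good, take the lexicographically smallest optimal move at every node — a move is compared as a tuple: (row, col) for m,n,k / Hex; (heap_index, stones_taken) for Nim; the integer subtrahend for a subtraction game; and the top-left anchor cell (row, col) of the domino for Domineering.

ply 1, X at .OX/OO./X.X | (0,0)=-1→XOX/OO./X.X; (1,2)=+1→.OX/OOX/X.X*; (2,1)=-1→.OX/OO./XXX
ply 2: .OX/OOX/X.X is terminal -1 (O); from .OX/OO./X.X depth 11

PV length from [.OX/OO./X.X]: 1 ply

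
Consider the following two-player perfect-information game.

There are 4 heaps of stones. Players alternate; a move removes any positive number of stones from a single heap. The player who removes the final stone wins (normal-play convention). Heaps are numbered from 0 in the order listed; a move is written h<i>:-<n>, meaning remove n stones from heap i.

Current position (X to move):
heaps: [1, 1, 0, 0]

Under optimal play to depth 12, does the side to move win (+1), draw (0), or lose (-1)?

p1 X@[(1,1,0,0)]: h0:-1[(0,1,0,0)]-1* h1:-1[(1,0,0,0)]-1
p2 O@[(0,1,0,0)]: h1:-1[(0,0,0,0)]+1*
p3 X@[(0,0,0,0)] terminal -1; root [(1,1,0,0)] d12

value((1,1,0,0), X) = -1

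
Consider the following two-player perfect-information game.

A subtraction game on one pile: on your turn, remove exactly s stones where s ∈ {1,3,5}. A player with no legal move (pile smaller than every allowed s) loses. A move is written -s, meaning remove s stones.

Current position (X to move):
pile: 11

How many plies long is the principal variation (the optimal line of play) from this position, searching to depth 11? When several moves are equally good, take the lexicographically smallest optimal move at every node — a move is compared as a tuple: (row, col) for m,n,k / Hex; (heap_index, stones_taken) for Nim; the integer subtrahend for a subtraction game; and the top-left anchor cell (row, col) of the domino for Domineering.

[11] X move#1: -1:+1/10*, -3:+1/8, -5:+1/6
[10] O move#2: -1:-1/9*, -3:-1/7, -5:-1/5
[9] X move#3: -1:+1/8*, -3:+1/6, -5:+1/4
[8] O move#4: -1:-1/7*, -3:-1/5, -5:-1/3
[7] X move#5: -1:+1/6*, -3:+1/4, -5:+1/2
[6] O move#6: -1:-1/5*, -3:-1/3, -5:-1/1
[5] X move#7: -1:+1/4*, -3:+1/2, -5:+1/0
[4] O move#8: -1:-1/3*, -3:-1/1
[3] X move#9: -1:+1/2*, -3:+1/0
[2] O move#10: -1:-1/1*
[1] X move#11: -1:+1/0*
[0] end (terminal -1, O#12); searched 11 to 11

PV length from [11]: 11 plies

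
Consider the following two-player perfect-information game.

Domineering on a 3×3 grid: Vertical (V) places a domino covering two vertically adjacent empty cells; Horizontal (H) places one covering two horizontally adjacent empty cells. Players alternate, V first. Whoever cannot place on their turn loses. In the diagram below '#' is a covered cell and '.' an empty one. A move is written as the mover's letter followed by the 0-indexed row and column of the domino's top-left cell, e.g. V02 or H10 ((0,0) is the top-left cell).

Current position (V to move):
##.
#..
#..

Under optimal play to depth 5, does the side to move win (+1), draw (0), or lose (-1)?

value(##./#../#.., V) = +1

p1 V@[##./#../#..]: V02[###/#.#/#..]-1 V11[##./##./##.]+1* V12[##./#.#/#.#]+1
p2 H@[##./##./##.] terminal -1; root [##./#../#..] d5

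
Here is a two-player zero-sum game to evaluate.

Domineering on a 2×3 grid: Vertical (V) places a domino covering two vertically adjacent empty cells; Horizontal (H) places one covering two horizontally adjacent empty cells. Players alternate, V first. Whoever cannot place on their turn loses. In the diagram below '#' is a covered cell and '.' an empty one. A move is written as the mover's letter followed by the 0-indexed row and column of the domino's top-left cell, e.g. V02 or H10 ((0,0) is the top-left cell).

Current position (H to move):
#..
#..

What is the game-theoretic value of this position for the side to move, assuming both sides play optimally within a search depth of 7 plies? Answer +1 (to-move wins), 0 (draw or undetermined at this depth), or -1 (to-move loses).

value(#../#.., H) = +1

ply 1, H at #../#.. | H01=+1→###/#..*; H11=+1→#../###
ply 2: ###/#.. is terminal -1 (V); from #../#.. depth 7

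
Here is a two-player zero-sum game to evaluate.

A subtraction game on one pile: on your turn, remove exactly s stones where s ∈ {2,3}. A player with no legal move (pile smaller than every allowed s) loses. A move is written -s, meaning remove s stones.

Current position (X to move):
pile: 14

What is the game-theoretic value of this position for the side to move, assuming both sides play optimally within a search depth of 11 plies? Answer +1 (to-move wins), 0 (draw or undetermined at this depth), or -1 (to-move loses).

value(14, X) = +1

[14] X move#1: -2:-1/12, -3:+1/11*
[11] O move#2: -2:-1/9*, -3:-1/8
[9] X move#3: -2:-1/7, -3:+1/6*
[6] O move#4: -2:-1/4*, -3:-1/3
[4] X move#5: -2:-1/2, -3:+1/1*
[1] end (terminal -1, O#6); searched 14 to 11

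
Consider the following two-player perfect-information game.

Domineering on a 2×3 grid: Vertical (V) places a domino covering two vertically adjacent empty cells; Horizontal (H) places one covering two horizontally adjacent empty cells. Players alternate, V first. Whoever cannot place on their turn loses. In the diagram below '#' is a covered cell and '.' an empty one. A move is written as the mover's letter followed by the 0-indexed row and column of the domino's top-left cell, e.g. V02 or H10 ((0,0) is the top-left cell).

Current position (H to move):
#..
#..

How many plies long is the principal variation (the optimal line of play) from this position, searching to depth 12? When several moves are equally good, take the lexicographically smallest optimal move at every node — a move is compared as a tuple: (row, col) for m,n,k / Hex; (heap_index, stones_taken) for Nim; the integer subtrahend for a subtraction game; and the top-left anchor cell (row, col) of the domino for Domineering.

PV length from [#../#..]: 1 ply

p1 H@[#../#..]: H01[###/#..]+1* H11[#../###]+1
p2 V@[###/#..] terminal -1; root [#../#..] d12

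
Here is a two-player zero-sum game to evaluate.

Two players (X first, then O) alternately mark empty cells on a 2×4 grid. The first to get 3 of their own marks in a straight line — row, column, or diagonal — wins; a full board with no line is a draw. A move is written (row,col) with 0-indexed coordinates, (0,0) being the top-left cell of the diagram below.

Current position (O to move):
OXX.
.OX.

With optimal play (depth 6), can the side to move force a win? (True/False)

p1 O@[OXX./.OX.]: (0,3)[OXXO/.OX.]+0* (1,0)[OXX./OOX.]-1 (1,3)[OXX./.OXO]-1
p2 X@[OXXO/.OX.]: (1,0)[OXXO/XOX.]+0* (1,3)[OXXO/.OXX]+0
p3 O@[OXXO/XOX.]: (1,3)[OXXO/XOXO]+0*
p4 X@[OXXO/XOXO] terminal +0; root [OXX./.OX.] d6

O winning at [OXX./.OX.]: False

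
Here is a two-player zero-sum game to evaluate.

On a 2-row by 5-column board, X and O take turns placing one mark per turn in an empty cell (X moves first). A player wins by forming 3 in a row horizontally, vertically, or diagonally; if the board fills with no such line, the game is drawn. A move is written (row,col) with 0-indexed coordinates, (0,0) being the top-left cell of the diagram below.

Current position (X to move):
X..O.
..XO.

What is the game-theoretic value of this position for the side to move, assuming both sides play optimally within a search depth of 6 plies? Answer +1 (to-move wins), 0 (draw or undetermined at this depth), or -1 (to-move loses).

p1 X@[X..O./..XO.]: (0,1)[XX.O./..XO.]+0* (0,2)[X.XO./..XO.]+0 (0,4)[X..OX/..XO.]+0 (1,0)[X..O./X.XO.]+0 (1,1)[X..O./.XXO.]+0 (1,4)[X..O./..XOX]-1
p2 O@[XX.O./..XO.]: (0,2)[XXOO./..XO.]+0* (0,4)[XX.OO/..XO.]-1 (1,0)[XX.O./O.XO.]-1 (1,1)[XX.O./.OXO.]-1 (1,4)[XX.O./..XOO]-1
p3 X@[XXOO./..XO.]: (0,4)[XXOOX/..XO.]+0* (1,0)[XXOO./X.XO.]-1 (1,1)[XXOO./.XXO.]-1 (1,4)[XXOO./..XOX]-1
p4 O@[XXOOX/..XO.]: (1,0)[XXOOX/O.XO.]+0* (1,1)[XXOOX/.OXO.]+0 (1,4)[XXOOX/..XOO]+0
p5 X@[XXOOX/O.XO.]: (1,1)[XXOOX/OXXO.]+0* (1,4)[XXOOX/O.XOX]+0
p6 O@[XXOOX/OXXO.]: (1,4)[XXOOX/OXXOO]+0*
p7 X@[XXOOX/OXXOO] terminal +0; root [X..O./..XO.] d6

value(X..O./..XO., X) = 0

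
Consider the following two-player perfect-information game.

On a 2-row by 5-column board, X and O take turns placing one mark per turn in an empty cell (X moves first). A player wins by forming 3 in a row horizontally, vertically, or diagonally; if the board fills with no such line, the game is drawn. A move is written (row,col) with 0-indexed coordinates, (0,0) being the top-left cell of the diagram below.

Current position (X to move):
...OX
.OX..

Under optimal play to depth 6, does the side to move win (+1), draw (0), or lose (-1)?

value(...OX/.OX.., X) = 0

p1 X@[...OX/.OX..]: (0,0)[X..OX/.OX..]+0* (0,1)[.X.OX/.OX..]+0 (0,2)[..XOX/.OX..]+0 (1,0)[...OX/XOX..]+0 (1,3)[...OX/.OXX.]+0 (1,4)[...OX/.OX.X]+0
p2 O@[X..OX/.OX..]: (0,1)[XO.OX/.OX..]+0* (0,2)[X.OOX/.OX..]+0 (1,0)[X..OX/OOX..]+0 (1,3)[X..OX/.OXO.]+0 (1,4)[X..OX/.OX.O]+0
p3 X@[XO.OX/.OX..]: (0,2)[XOXOX/.OX..]+0* (1,0)[XO.OX/XOX..]-1 (1,3)[XO.OX/.OXX.]-1 (1,4)[XO.OX/.OX.X]-1
p4 O@[XOXOX/.OX..]: (1,0)[XOXOX/OOX..]+0* (1,3)[XOXOX/.OXO.]+0 (1,4)[XOXOX/.OX.O]+0
p5 X@[XOXOX/OOX..]: (1,3)[XOXOX/OOXX.]+0* (1,4)[XOXOX/OOX.X]+0
p6 O@[XOXOX/OOXX.]: (1,4)[XOXOX/OOXXO]+0*
p7 X@[XOXOX/OOXXO] terminal +0; root [...OX/.OX..] d6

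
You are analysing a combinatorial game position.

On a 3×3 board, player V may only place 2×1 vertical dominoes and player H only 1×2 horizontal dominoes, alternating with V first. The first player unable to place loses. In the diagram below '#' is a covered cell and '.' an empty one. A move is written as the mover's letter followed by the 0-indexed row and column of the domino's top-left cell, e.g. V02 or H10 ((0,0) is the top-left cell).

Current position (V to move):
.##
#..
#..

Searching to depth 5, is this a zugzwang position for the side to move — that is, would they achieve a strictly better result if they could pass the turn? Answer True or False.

zugzwang(.##/#../#.., V) = False

p1 V@[.##/#../#..]: V11[.##/##./##.]+1* V12[.##/#.#/#.#]+1
p2 H@[.##/##./##.] terminal -1; root [.##/#../#..] d5
pass branch (H moves first from the same position):
  | p1 H@[.##/#../#..]: H11[.##/###/#..]+1* H21[.##/#../###]+1
  | p2 V@[.##/###/#..] terminal -1; root [.##/#../#..] d5
V moving scores +1; V passing scores -1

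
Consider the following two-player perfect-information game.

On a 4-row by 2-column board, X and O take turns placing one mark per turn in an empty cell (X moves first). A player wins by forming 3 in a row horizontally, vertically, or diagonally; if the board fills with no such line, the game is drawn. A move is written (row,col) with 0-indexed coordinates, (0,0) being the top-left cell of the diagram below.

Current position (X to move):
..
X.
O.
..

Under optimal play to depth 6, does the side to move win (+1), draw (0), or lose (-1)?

value(../X./O./.., X) = 0

[../X./O./..] X move#1: (0,0):+0/X./X./O./..*, (0,1):+0/.X/X./O./.., (1,1):+0/../XX/O./.., (2,1):+0/../X./OX/.., (3,0):+0/../X./O./X., (3,1):+0/../X./O./.X
[X./X./O./..] O move#2: (0,1):+0/XO/X./O./..*, (1,1):+0/X./XO/O./.., (2,1):+0/X./X./OO/.., (3,0):+0/X./X./O./O., (3,1):+0/X./X./O./.O
[XO/X./O./..] X move#3: (1,1):+0/XO/XX/O./..*, (2,1):+0/XO/X./OX/.., (3,0):+0/XO/X./O./X., (3,1):+0/XO/X./O./.X
[XO/XX/O./..] O move#4: (2,1):+0/XO/XX/OO/..*, (3,0):+0/XO/XX/O./O., (3,1):+0/XO/XX/O./.O
[XO/XX/OO/..] X move#5: (3,0):+0/XO/XX/OO/X.*, (3,1):+0/XO/XX/OO/.X
[XO/XX/OO/X.] O move#6: (3,1):+0/XO/XX/OO/XO*
[XO/XX/OO/XO] end (terminal +0, X#7); searched ../X./O./.. to 6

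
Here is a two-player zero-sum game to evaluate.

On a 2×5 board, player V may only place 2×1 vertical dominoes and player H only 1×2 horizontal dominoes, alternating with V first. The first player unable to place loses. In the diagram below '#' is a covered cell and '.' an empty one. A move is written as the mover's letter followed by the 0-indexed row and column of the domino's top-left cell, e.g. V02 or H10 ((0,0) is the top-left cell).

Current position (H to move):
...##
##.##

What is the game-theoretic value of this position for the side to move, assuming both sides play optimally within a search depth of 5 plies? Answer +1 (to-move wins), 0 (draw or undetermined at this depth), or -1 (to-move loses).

[...##/##.##] H move#1: H00:-1/##.##/##.##, H01:+1/.####/##.##*
[.####/##.##] end (terminal -1, V#2); searched ...##/##.## to 5

value(...##/##.##, H) = +1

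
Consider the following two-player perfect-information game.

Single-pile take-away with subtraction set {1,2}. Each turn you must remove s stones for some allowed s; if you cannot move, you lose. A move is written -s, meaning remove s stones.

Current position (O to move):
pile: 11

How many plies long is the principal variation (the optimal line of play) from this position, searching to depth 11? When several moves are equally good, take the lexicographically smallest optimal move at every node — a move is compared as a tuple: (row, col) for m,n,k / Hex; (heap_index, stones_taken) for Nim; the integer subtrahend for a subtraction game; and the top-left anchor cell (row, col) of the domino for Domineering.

PV length from [11]: 7 plies

p1 O@[11]: -1[10]-1 -2[9]+1*
p2 X@[9]: -1[8]-1* -2[7]-1
p3 O@[8]: -1[7]-1 -2[6]+1*
p4 X@[6]: -1[5]-1* -2[4]-1
p5 O@[5]: -1[4]-1 -2[3]+1*
p6 X@[3]: -1[2]-1* -2[1]-1
p7 O@[2]: -1[1]-1 -2[0]+1*
p8 X@[0] terminal -1; root [11] d11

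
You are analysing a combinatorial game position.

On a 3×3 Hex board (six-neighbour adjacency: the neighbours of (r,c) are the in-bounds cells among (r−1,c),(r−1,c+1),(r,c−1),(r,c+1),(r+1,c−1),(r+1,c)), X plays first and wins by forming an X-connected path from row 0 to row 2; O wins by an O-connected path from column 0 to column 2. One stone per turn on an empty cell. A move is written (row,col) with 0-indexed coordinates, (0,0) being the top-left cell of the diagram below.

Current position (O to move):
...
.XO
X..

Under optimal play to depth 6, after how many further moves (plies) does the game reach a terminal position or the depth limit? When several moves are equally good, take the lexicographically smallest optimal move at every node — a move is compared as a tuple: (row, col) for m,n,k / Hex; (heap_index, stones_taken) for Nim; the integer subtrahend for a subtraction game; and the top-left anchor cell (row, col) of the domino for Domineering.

PV length from [.../.XO/X..]: 2 plies

p1 O@[.../.XO/X..]: (0,0)[O../.XO/X..]-1* (0,1)[.O./.XO/X..]-1 (0,2)[..O/.XO/X..]-1 (1,0)[.../OXO/X..]-1 (2,1)[.../.XO/XO.]-1 (2,2)[.../.XO/X.O]-1
p2 X@[O../.XO/X..]: (0,1)[OX./.XO/X..]+1* (0,2)[O.X/.XO/X..]+1 (1,0)[O../XXO/X..]+1 (2,1)[O../.XO/XX.]+1 (2,2)[O../.XO/X.X]+1
p3 O@[OX./.XO/X..] terminal -1; root [.../.XO/X..] d6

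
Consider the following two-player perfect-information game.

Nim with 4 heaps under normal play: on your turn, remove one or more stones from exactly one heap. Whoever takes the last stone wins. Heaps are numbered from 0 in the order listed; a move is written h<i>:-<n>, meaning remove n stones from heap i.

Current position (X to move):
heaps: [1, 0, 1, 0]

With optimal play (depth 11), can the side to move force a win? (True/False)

ply 1, X at (1,0,1,0) | h0:-1=-1→(0,0,1,0)*; h2:-1=-1→(1,0,0,0)
ply 2, O at (0,0,1,0) | h2:-1=+1→(0,0,0,0)*
ply 3: (0,0,0,0) is terminal -1 (X); from (1,0,1,0) depth 11

X winning at [(1,0,1,0)]: False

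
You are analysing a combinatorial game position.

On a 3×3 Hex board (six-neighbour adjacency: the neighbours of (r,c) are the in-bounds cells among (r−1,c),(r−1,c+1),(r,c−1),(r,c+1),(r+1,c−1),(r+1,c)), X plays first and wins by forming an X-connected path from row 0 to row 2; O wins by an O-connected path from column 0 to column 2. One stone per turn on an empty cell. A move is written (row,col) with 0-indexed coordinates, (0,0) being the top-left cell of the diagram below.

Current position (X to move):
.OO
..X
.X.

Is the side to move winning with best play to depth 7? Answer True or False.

p1 X@[.OO/..X/.X.]: (0,0)[XOO/..X/.X.]-1* (1,0)[.OO/X.X/.X.]-1 (1,1)[.OO/.XX/.X.]-1 (2,0)[.OO/..X/XX.]-1 (2,2)[.OO/..X/.XX]-1
p2 O@[XOO/..X/.X.]: (1,0)[XOO/O.X/.X.]+1* (1,1)[XOO/.OX/.X.]+1 (2,0)[XOO/..X/OX.]+1 (2,2)[XOO/..X/.XO]-1
p3 X@[XOO/O.X/.X.] terminal -1; root [.OO/..X/.X.] d7

X winning at [.OO/..X/.X.]: False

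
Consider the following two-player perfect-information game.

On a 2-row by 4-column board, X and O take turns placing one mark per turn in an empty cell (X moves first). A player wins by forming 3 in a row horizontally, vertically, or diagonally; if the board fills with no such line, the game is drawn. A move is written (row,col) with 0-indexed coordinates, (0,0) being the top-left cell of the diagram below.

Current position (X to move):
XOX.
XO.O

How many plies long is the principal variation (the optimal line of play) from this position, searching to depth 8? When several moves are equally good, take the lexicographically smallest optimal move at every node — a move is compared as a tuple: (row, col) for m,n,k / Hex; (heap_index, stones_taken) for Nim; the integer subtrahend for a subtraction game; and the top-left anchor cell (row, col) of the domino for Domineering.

PV length from [XOX./XO.O]: 2 plies

[XOX./XO.O] X move#1: (0,3):-1/XOXX/XO.O, (1,2):+0/XOX./XOXO*
[XOX./XOXO] O move#2: (0,3):+0/XOXO/XOXO*
[XOXO/XOXO] end (terminal +0, X#3); searched XOX./XO.O to 8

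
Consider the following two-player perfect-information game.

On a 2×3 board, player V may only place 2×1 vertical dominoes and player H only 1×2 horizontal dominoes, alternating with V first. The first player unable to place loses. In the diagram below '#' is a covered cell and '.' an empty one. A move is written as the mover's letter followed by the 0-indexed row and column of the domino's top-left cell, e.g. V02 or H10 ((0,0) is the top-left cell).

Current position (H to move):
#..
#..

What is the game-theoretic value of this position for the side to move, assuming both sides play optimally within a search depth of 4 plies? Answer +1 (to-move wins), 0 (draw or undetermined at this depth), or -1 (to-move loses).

value(#../#.., H) = +1

[#../#..] H move#1: H01:+1/###/#..*, H11:+1/#../###
[###/#..] end (terminal -1, V#2); searched #../#.. to 4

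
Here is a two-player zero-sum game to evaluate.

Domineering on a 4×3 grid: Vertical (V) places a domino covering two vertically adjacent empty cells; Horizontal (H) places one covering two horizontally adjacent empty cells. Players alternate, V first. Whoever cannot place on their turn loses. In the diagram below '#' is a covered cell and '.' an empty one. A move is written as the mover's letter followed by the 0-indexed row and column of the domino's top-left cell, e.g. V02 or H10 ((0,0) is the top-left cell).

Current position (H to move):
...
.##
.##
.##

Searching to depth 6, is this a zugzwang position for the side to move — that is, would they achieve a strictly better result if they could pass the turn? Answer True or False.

[.../.##/.##/.##] H move#1: H00:-1/##./.##/.##/.##*, H01:-1/.##/.##/.##/.##
[##./.##/.##/.##] V move#2: V10:+1/##./###/###/.##*, V20:+1/##./.##/###/###
[##./###/###/.##] end (terminal -1, H#3); searched .../.##/.##/.## to 6
if H skipped the turn, V would face:
~ [.../.##/.##/.##] V move#1: V00:+1/#../###/.##/.##*, V10:-1/.../###/###/.##, V20:-1/.../.##/###/###
~ [#../###/.##/.##] H move#2: H01:-1/###/###/.##/.##*
~ [###/###/.##/.##] V move#3: V20:+1/###/###/###/###*
~ [###/###/###/###] end (terminal -1, H#4); searched .../.##/.##/.## to 6
compare (H): move=-1 vs pass=-1

zugzwang(.../.##/.##/.##, H) = False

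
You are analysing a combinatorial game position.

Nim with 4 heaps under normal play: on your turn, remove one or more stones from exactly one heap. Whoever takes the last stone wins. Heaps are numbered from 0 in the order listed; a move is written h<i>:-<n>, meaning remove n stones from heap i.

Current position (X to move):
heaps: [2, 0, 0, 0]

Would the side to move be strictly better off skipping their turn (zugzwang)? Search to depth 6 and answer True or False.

zugzwang((2,0,0,0), X) = False

p1 X@[(2,0,0,0)]: h0:-1[(1,0,0,0)]-1 h0:-2[(0,0,0,0)]+1*
p2 O@[(0,0,0,0)] terminal -1; root [(2,0,0,0)] d6
suppose X passes — search the same position with O to move:
pass> p1 O@[(2,0,0,0)]: h0:-1[(1,0,0,0)]-1 h0:-2[(0,0,0,0)]+1*
pass> p2 X@[(0,0,0,0)] terminal -1; root [(2,0,0,0)] d6
for X: play +1, pass -1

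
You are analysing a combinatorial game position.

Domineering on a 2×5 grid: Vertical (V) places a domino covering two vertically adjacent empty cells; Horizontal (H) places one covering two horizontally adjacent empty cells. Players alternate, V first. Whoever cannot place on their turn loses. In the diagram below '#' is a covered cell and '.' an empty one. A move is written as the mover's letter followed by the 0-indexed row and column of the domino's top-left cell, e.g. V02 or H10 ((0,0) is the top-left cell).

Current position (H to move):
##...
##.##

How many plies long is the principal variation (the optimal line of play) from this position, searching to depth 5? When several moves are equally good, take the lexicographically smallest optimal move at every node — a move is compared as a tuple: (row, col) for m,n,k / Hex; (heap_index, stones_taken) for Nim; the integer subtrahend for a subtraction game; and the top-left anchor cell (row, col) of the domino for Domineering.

p1 H@[##.../##.##]: H02[####./##.##]+1* H03[##.##/##.##]-1
p2 V@[####./##.##] terminal -1; root [##.../##.##] d5

PV length from [##.../##.##]: 1 ply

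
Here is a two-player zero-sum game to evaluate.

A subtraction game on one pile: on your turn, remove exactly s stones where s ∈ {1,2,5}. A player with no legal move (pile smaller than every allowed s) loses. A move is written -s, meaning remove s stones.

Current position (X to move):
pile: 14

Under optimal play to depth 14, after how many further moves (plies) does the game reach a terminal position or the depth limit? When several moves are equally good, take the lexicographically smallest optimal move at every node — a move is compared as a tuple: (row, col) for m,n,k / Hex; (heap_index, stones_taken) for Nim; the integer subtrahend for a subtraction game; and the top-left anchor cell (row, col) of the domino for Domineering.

[14] X move#1: -1:-1/13, -2:+1/12*, -5:+1/9
[12] O move#2: -1:-1/11*, -2:-1/10, -5:-1/7
[11] X move#3: -1:-1/10, -2:+1/9*, -5:+1/6
[9] O move#4: -1:-1/8*, -2:-1/7, -5:-1/4
[8] X move#5: -1:-1/7, -2:+1/6*, -5:+1/3
[6] O move#6: -1:-1/5*, -2:-1/4, -5:-1/1
[5] X move#7: -1:-1/4, -2:+1/3*, -5:+1/0
[3] O move#8: -1:-1/2*, -2:-1/1
[2] X move#9: -1:-1/1, -2:+1/0*
[0] end (terminal -1, O#10); searched 14 to 14

PV length from [14]: 9 plies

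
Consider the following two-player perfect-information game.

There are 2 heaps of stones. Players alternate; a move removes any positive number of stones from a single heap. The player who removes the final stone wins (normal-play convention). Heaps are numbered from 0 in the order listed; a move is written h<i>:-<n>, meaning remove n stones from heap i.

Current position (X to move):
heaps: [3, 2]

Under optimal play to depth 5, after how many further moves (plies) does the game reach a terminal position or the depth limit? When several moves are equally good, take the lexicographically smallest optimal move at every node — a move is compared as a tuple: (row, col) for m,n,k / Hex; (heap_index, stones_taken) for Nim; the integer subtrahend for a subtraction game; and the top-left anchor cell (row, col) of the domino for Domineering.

p1 X@[(3,2)]: h0:-1[(2,2)]+1* h0:-2[(1,2)]-1 h0:-3[(0,2)]-1 h1:-1[(3,1)]-1 h1:-2[(3,0)]-1
p2 O@[(2,2)]: h0:-1[(1,2)]-1* h0:-2[(0,2)]-1 h1:-1[(2,1)]-1 h1:-2[(2,0)]-1
p3 X@[(1,2)]: h0:-1[(0,2)]-1 h1:-1[(1,1)]+1* h1:-2[(1,0)]-1
p4 O@[(1,1)]: h0:-1[(0,1)]-1* h1:-1[(1,0)]-1
p5 X@[(0,1)]: h1:-1[(0,0)]+1*
p6 O@[(0,0)] terminal -1; root [(3,2)] d5

PV length from [(3,2)]: 5 plies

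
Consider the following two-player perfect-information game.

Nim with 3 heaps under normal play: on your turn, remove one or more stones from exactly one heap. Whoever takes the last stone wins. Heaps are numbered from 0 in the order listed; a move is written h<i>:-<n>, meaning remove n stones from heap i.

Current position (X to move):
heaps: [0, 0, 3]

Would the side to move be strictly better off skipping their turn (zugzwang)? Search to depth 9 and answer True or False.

[(0,0,3)] X move#1: h2:-1:-1/(0,0,2), h2:-2:-1/(0,0,1), h2:-3:+1/(0,0,0)*
[(0,0,0)] end (terminal -1, O#2); searched (0,0,3) to 9
pass branch (O moves first from the same position):
  | [(0,0,3)] O move#1: h2:-1:-1/(0,0,2), h2:-2:-1/(0,0,1), h2:-3:+1/(0,0,0)*
  | [(0,0,0)] end (terminal -1, X#2); searched (0,0,3) to 9
X moving scores +1; X passing scores -1

zugzwang((0,0,3), X) = False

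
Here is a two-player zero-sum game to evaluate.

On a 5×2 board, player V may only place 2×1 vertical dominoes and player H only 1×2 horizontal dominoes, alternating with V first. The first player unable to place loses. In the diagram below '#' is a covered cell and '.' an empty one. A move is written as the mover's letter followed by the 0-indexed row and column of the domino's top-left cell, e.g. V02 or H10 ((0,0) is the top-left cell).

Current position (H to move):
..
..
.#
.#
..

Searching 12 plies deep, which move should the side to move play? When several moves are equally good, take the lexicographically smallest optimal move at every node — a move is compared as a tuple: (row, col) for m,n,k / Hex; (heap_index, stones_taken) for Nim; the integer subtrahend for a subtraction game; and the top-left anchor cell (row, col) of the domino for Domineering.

p1 H@[../../.#/.#/..]: H00[##/../.#/.#/..]+1* H10[../##/.#/.#/..]+1 H40[../../.#/.#/##]-1
p2 V@[##/../.#/.#/..]: V10[##/#./##/.#/..]-1* V20[##/../##/##/..]-1 V30[##/../.#/##/#.]-1
p3 H@[##/#./##/.#/..]: H40[##/#./##/.#/##]+1*
p4 V@[##/#./##/.#/##] terminal -1; root [../../.#/.#/..] d12

H's best at [../../.#/.#/..]: H00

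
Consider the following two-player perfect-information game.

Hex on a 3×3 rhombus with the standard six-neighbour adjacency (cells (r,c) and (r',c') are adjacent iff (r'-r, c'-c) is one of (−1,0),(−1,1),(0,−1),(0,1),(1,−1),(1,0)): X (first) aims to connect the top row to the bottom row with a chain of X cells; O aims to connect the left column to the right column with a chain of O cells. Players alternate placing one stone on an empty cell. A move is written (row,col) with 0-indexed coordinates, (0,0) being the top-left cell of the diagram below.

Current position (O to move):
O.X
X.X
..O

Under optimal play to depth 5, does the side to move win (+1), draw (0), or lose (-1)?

value(O.X/X.X/..O, O) = -1

ply 1, O at O.X/X.X/..O | (0,1)=-1→OOX/X.X/..O*; (1,1)=-1→O.X/XOX/..O; (2,0)=-1→O.X/X.X/O.O; (2,1)=-1→O.X/X.X/.OO
ply 2, X at OOX/X.X/..O | (1,1)=+1→OOX/XXX/..O*; (2,0)=+1→OOX/X.X/X.O; (2,1)=+1→OOX/X.X/.XO
ply 3, O at OOX/XXX/..O | (2,0)=-1→OOX/XXX/O.O*; (2,1)=-1→OOX/XXX/.OO
ply 4, X at OOX/XXX/O.O | (2,1)=+1→OOX/XXX/OXO*
ply 5: OOX/XXX/OXO is terminal -1 (O); from O.X/X.X/..O depth 5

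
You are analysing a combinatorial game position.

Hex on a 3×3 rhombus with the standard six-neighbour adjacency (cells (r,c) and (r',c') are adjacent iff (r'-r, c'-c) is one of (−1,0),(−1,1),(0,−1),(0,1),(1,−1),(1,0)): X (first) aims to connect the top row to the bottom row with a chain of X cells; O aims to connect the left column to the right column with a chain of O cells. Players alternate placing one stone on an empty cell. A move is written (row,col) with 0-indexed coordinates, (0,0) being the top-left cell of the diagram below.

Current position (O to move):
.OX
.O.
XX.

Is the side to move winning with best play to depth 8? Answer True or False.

ply 1, O at .OX/.O./XX. | (0,0)=-1→OOX/.O./XX.; (1,0)=-1→.OX/OO./XX.; (1,2)=+1→.OX/.OO/XX.*; (2,2)=-1→.OX/.O./XXO
ply 2, X at .OX/.OO/XX. | (0,0)=-1→XOX/.OO/XX.*; (1,0)=-1→.OX/XOO/XX.; (2,2)=-1→.OX/.OO/XXX
ply 3, O at XOX/.OO/XX. | (1,0)=+1→XOX/OOO/XX.*; (2,2)=-1→XOX/.OO/XXO
ply 4: XOX/OOO/XX. is terminal -1 (X); from .OX/.O./XX. depth 8

O winning at [.OX/.O./XX.]: True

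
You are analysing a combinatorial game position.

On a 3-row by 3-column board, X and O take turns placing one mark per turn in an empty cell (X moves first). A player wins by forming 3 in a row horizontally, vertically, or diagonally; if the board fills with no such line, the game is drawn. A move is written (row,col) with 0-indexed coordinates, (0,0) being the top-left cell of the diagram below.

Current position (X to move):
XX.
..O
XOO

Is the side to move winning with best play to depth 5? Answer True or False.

X winning at [XX./..O/XOO]: True

[XX./..O/XOO] X move#1: (0,2):+1/XXX/..O/XOO*, (1,0):+1/XX./X.O/XOO, (1,1):-1/XX./.XO/XOO
[XXX/..O/XOO] end (terminal -1, O#2); searched XX./..O/XOO to 5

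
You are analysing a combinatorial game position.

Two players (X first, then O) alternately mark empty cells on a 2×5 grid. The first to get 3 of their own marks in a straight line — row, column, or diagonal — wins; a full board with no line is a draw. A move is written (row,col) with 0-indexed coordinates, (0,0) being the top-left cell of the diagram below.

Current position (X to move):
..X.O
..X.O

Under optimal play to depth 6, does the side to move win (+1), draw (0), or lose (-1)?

value(..X.O/..X.O, X) = +1

p1 X@[..X.O/..X.O]: (0,0)[X.X.O/..X.O]+1* (0,1)[.XX.O/..X.O]+1 (0,3)[..XXO/..X.O]+1 (1,0)[..X.O/X.X.O]+1 (1,1)[..X.O/.XX.O]+1 (1,3)[..X.O/..XXO]+1
p2 O@[X.X.O/..X.O]: (0,1)[XOX.O/..X.O]-1* (0,3)[X.XOO/..X.O]-1 (1,0)[X.X.O/O.X.O]-1 (1,1)[X.X.O/.OX.O]-1 (1,3)[X.X.O/..XOO]-1
p3 X@[XOX.O/..X.O]: (0,3)[XOXXO/..X.O]+0 (1,0)[XOX.O/X.X.O]+0 (1,1)[XOX.O/.XX.O]+1* (1,3)[XOX.O/..XXO]+0
p4 O@[XOX.O/.XX.O]: (0,3)[XOXOO/.XX.O]-1* (1,0)[XOX.O/OXX.O]-1 (1,3)[XOX.O/.XXOO]-1
p5 X@[XOXOO/.XX.O]: (1,0)[XOXOO/XXX.O]+1* (1,3)[XOXOO/.XXXO]+1
p6 O@[XOXOO/XXX.O] terminal -1; root [..X.O/..X.O] d6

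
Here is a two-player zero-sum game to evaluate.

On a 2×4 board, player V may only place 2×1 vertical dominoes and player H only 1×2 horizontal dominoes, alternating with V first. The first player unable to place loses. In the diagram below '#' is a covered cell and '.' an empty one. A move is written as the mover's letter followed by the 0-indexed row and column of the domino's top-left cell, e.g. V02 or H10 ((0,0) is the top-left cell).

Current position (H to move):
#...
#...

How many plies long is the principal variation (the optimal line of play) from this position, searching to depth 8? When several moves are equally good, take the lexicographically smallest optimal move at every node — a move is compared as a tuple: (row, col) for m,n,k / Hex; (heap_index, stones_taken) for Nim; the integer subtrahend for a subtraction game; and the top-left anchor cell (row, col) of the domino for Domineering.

p1 H@[#.../#...]: H01[###./#...]+1* H02[#.##/#...]+1 H11[#.../###.]+1 H12[#.../#.##]+1
p2 V@[###./#...]: V03[####/#..#]-1*
p3 H@[####/#..#]: H11[####/####]+1*
p4 V@[####/####] terminal -1; root [#.../#...] d8

PV length from [#.../#...]: 3 plies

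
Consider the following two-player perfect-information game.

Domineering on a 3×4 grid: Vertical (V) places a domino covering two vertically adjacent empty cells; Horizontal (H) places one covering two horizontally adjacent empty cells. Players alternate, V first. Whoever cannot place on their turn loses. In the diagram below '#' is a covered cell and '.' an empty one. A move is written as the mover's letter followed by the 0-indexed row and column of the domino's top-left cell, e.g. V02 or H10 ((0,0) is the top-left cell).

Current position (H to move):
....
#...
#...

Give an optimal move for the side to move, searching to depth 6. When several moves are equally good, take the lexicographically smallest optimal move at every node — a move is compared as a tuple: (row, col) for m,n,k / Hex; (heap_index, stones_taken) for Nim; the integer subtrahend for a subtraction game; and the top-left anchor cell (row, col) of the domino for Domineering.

H's best at [..../#.../#...]: H11

[..../#.../#...] H move#1: H00:-1/##../#.../#..., H01:-1/.##./#.../#..., H02:-1/..##/#.../#..., H11:+1/..../###./#...*, H12:+1/..../#.##/#..., H21:-1/..../#.../###., H22:-1/..../#.../#.##
[..../###./#...] V move#2: V03:-1/...#/####/#...*, V13:-1/..../####/#..#
[...#/####/#...] H move#3: H00:+1/##.#/####/#...*, H01:+1/.###/####/#..., H21:+1/...#/####/###., H22:+1/...#/####/#.##
[##.#/####/#...] end (terminal -1, V#4); searched ..../#.../#... to 6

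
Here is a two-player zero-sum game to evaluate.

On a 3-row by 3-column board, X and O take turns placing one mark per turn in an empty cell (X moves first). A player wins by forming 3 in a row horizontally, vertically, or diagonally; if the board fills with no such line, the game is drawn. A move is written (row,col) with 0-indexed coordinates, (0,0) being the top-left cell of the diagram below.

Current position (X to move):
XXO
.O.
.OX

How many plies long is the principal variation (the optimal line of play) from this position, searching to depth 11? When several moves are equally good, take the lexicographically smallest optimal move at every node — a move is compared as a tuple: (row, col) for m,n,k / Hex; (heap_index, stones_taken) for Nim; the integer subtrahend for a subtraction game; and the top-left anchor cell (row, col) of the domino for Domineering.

PV length from [XXO/.O./.OX]: 3 plies

p1 X@[XXO/.O./.OX]: (1,0)[XXO/XO./.OX]-1 (1,2)[XXO/.OX/.OX]-1 (2,0)[XXO/.O./XOX]+0*
p2 O@[XXO/.O./XOX]: (1,0)[XXO/OO./XOX]+0* (1,2)[XXO/.OO/XOX]-1
p3 X@[XXO/OO./XOX]: (1,2)[XXO/OOX/XOX]+0*
p4 O@[XXO/OOX/XOX] terminal +0; root [XXO/.O./.OX] d11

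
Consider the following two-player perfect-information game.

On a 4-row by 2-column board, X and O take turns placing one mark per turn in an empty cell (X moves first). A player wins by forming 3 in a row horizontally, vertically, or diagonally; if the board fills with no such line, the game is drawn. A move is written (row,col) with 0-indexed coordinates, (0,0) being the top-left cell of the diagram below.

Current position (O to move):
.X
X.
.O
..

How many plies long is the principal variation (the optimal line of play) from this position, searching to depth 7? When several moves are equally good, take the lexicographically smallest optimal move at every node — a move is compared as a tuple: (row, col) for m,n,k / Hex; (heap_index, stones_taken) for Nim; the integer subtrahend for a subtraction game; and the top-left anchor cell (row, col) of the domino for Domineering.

ply 1, O at .X/X./.O/.. | (0,0)=+0→OX/X./.O/..*; (1,1)=+0→.X/XO/.O/..; (2,0)=+0→.X/X./OO/..; (3,0)=+0→.X/X./.O/O.; (3,1)=+0→.X/X./.O/.O
ply 2, X at OX/X./.O/.. | (1,1)=+0→OX/XX/.O/..*; (2,0)=+0→OX/X./XO/..; (3,0)=+0→OX/X./.O/X.; (3,1)=+0→OX/X./.O/.X
ply 3, O at OX/XX/.O/.. | (2,0)=+0→OX/XX/OO/..*; (3,0)=+0→OX/XX/.O/O.; (3,1)=+0→OX/XX/.O/.O
ply 4, X at OX/XX/OO/.. | (3,0)=+0→OX/XX/OO/X.*; (3,1)=+0→OX/XX/OO/.X
ply 5, O at OX/XX/OO/X. | (3,1)=+0→OX/XX/OO/XO*
ply 6: OX/XX/OO/XO is terminal +0 (X); from .X/X./.O/.. depth 7

PV length from [.X/X./.O/..]: 5 plies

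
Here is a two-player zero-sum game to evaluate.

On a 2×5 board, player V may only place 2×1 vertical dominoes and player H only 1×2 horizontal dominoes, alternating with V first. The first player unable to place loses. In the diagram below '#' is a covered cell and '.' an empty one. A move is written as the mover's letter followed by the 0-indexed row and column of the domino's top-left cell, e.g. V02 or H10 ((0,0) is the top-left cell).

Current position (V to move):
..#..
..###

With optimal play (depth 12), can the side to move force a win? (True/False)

V winning at [..#../..###]: True

p1 V@[..#../..###]: V00[#.#../#.###]+1* V01[.##../.####]+1
p2 H@[#.#../#.###]: H03[#.###/#.###]-1*
p3 V@[#.###/#.###]: V01[#####/#####]+1*
p4 H@[#####/#####] terminal -1; root [..#../..###] d12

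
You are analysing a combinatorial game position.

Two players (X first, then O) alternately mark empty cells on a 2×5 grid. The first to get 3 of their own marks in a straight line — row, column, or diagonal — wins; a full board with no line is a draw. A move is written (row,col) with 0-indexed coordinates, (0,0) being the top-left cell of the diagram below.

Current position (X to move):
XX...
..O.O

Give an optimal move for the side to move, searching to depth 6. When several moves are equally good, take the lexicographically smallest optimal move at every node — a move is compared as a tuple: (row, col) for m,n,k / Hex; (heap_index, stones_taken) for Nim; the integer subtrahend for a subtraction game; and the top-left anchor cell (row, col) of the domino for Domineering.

ply 1, X at XX.../..O.O | (0,2)=+1→XXX../..O.O*; (0,3)=-1→XX.X./..O.O; (0,4)=-1→XX..X/..O.O; (1,0)=-1→XX.../X.O.O; (1,1)=-1→XX.../.XO.O; (1,3)=+0→XX.../..OXO
ply 2: XXX../..O.O is terminal -1 (O); from XX.../..O.O depth 6

X's best at [XX.../..O.O]: (0,2)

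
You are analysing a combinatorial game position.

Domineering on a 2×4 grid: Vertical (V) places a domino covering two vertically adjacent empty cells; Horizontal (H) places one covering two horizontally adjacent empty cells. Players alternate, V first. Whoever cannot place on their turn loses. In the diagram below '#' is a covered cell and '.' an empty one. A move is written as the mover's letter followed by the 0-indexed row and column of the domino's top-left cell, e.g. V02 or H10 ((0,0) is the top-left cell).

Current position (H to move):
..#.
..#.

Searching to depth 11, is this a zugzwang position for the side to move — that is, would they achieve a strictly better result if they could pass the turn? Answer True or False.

zugzwang(..#./..#., H) = False

[..#./..#.] H move#1: H00:+1/###./..#.*, H10:+1/..#./###.
[###./..#.] V move#2: V03:-1/####/..##*
[####/..##] H move#3: H10:+1/####/####*
[####/####] end (terminal -1, V#4); searched ..#./..#. to 11
if H skipped the turn, V would face:
~ [..#./..#.] V move#1: V00:+1/#.#./#.#.*, V01:+1/.##./.##., V03:-1/..##/..##
~ [#.#./#.#.] end (terminal -1, H#2); searched ..#./..#. to 11
compare (H): move=+1 vs pass=-1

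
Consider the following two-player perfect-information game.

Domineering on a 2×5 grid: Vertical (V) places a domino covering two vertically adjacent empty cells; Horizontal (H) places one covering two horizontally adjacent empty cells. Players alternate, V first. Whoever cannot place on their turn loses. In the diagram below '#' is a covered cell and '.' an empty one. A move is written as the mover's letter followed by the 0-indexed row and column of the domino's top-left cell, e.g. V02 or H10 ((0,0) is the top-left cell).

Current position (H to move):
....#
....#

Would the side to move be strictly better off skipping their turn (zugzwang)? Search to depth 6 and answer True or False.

[....#/....#] H move#1: H00:-1/##..#/....#, H01:+1/.##.#/....#*, H02:-1/..###/....#, H10:-1/....#/##..#, H11:+1/....#/.##.#, H12:-1/....#/..###
[.##.#/....#] V move#2: V00:-1/###.#/#...#*, V03:-1/.####/...##
[###.#/#...#] H move#3: H11:-1/###.#/###.#, H12:+1/###.#/#.###*
[###.#/#.###] end (terminal -1, V#4); searched ....#/....# to 6
suppose H passes — search the same position with V to move:
pass> [....#/....#] V move#1: V00:-1/#...#/#...#*, V01:-1/.#..#/.#..#, V02:-1/..#.#/..#.#, V03:-1/...##/...##
pass> [#...#/#...#] H move#2: H01:+1/###.#/#...#*, H02:+1/#.###/#...#, H11:+1/#...#/###.#, H12:+1/#...#/#.###
pass> [###.#/#...#] V move#3: V03:-1/#####/#..##*
pass> [#####/#..##] H move#4: H11:+1/#####/#####*
pass> [#####/#####] end (terminal -1, V#5); searched ....#/....# to 6
for H: play +1, pass +1

zugzwang(....#/....#, H) = False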